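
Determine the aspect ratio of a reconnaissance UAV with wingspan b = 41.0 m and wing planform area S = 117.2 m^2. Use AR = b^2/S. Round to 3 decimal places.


Step 1: b^2 = 41.0^2 = 1681.0
Step 2: AR = 1681.0 / 117.2 = 14.343

14.343


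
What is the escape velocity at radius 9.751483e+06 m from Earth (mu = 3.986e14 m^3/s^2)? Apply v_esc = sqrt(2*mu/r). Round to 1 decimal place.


Step 1: 2*mu/r = 2 * 3.986e14 / 9.751483e+06 = 81751667.9258
Step 2: v_esc = sqrt(81751667.9258) = 9041.7 m/s

9041.7


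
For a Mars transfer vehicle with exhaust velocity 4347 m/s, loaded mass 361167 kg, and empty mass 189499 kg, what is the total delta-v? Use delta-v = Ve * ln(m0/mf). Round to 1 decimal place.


Step 1: Mass ratio m0/mf = 361167 / 189499 = 1.905905
Step 2: ln(1.905905) = 0.644957
Step 3: delta-v = 4347 * 0.644957 = 2803.6 m/s

2803.6


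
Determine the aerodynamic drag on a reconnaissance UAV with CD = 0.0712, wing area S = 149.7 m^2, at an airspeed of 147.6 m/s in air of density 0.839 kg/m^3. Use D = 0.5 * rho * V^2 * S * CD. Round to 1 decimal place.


Step 1: Dynamic pressure q = 0.5 * 0.839 * 147.6^2 = 9139.1263 Pa
Step 2: Drag D = q * S * CD = 9139.1263 * 149.7 * 0.0712
Step 3: D = 97410.7 N

97410.7


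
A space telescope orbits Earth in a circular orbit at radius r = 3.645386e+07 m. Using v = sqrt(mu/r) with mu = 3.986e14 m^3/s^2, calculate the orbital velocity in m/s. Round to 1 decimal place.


Step 1: mu / r = 3.986e14 / 3.645386e+07 = 10934370.1874
Step 2: v = sqrt(10934370.1874) = 3306.7 m/s

3306.7


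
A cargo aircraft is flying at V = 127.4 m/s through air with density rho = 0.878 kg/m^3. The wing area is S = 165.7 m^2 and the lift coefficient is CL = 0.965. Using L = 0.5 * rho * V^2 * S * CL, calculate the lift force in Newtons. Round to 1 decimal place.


Step 1: Calculate dynamic pressure q = 0.5 * 0.878 * 127.4^2 = 0.5 * 0.878 * 16230.76 = 7125.3036 Pa
Step 2: Multiply by wing area and lift coefficient: L = 7125.3036 * 165.7 * 0.965
Step 3: L = 1180662.8131 * 0.965 = 1139339.6 N

1139339.6


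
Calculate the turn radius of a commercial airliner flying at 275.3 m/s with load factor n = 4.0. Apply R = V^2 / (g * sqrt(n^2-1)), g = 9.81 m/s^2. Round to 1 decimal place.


Step 1: V^2 = 275.3^2 = 75790.09
Step 2: n^2 - 1 = 4.0^2 - 1 = 15.0
Step 3: sqrt(15.0) = 3.872983
Step 4: R = 75790.09 / (9.81 * 3.872983) = 1994.8 m

1994.8


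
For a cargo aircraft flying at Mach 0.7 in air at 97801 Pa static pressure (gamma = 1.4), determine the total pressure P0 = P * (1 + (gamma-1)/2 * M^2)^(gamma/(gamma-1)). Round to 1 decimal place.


Step 1: (gamma-1)/2 * M^2 = 0.2 * 0.49 = 0.098
Step 2: 1 + 0.098 = 1.098
Step 3: Exponent gamma/(gamma-1) = 3.5
Step 4: P0 = 97801 * 1.098^3.5 = 135659.9 Pa

135659.9


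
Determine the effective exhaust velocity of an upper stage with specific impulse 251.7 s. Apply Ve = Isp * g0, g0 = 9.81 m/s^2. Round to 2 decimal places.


Step 1: Ve = Isp * g0 = 251.7 * 9.81
Step 2: Ve = 2469.18 m/s

2469.18


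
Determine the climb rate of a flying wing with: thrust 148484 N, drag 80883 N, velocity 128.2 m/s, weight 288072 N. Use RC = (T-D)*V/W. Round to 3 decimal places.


Step 1: Excess thrust = T - D = 148484 - 80883 = 67601 N
Step 2: Excess power = 67601 * 128.2 = 8666448.2 W
Step 3: RC = 8666448.2 / 288072 = 30.084 m/s

30.084


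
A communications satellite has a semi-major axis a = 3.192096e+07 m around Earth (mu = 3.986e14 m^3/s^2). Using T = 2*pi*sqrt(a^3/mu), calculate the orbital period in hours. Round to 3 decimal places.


Step 1: a^3 / mu = 3.252579e+22 / 3.986e14 = 8.160007e+07
Step 2: sqrt(8.160007e+07) = 9033.2758 s
Step 3: T = 2*pi * 9033.2758 = 56757.75 s
Step 4: T in hours = 56757.75 / 3600 = 15.766 hours

15.766


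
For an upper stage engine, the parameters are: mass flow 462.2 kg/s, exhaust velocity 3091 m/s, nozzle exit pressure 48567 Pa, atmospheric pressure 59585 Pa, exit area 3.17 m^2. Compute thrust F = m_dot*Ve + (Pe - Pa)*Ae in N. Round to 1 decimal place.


Step 1: Momentum thrust = m_dot * Ve = 462.2 * 3091 = 1428660.2 N
Step 2: Pressure thrust = (Pe - Pa) * Ae = (48567 - 59585) * 3.17 = -34927.06 N
Step 3: Total thrust F = 1428660.2 + -34927.06 = 1393733.1 N

1393733.1


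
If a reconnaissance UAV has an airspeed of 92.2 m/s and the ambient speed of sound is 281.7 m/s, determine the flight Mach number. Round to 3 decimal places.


Step 1: M = V / a = 92.2 / 281.7
Step 2: M = 0.327

0.327


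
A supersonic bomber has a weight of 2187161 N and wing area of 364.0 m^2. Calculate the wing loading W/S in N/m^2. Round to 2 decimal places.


Step 1: Wing loading = W / S = 2187161 / 364.0
Step 2: Wing loading = 6008.68 N/m^2

6008.68


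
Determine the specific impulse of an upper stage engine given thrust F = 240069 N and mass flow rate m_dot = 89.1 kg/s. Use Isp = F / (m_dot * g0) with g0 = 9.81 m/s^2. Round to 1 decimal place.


Step 1: m_dot * g0 = 89.1 * 9.81 = 874.07
Step 2: Isp = 240069 / 874.07 = 274.7 s

274.7


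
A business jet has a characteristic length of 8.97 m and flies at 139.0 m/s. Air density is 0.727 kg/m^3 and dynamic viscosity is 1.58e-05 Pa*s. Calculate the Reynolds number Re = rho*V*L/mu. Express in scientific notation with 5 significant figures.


Step 1: Numerator = rho * V * L = 0.727 * 139.0 * 8.97 = 906.44541
Step 2: Re = 906.44541 / 1.58e-05
Step 3: Re = 5.7370e+07

5.7370e+07


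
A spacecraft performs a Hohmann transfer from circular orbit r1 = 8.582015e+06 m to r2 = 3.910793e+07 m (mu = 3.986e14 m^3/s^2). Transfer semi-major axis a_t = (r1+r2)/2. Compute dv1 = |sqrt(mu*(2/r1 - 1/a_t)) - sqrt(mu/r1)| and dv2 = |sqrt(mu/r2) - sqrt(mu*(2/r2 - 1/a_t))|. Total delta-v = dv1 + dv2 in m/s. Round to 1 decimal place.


Step 1: Transfer semi-major axis a_t = (8.582015e+06 + 3.910793e+07) / 2 = 2.384497e+07 m
Step 2: v1 (circular at r1) = sqrt(mu/r1) = 6815.13 m/s
Step 3: v_t1 = sqrt(mu*(2/r1 - 1/a_t)) = 8727.86 m/s
Step 4: dv1 = |8727.86 - 6815.13| = 1912.74 m/s
Step 5: v2 (circular at r2) = 3192.54 m/s, v_t2 = 1915.28 m/s
Step 6: dv2 = |3192.54 - 1915.28| = 1277.26 m/s
Step 7: Total delta-v = 1912.74 + 1277.26 = 3190.0 m/s

3190.0


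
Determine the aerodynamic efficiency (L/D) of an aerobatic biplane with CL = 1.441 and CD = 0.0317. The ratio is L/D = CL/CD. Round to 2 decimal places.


Step 1: L/D = CL / CD = 1.441 / 0.0317
Step 2: L/D = 45.46

45.46


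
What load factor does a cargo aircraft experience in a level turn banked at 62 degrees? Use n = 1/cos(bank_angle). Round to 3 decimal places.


Step 1: Convert 62 degrees to radians = 1.082104
Step 2: cos(62 deg) = 0.469472
Step 3: n = 1 / 0.469472 = 2.130

2.130


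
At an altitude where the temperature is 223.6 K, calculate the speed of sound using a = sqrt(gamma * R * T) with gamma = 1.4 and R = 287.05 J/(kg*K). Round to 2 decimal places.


Step 1: gamma * R * T = 1.4 * 287.05 * 223.6 = 89858.132
Step 2: a = sqrt(89858.132) = 299.76 m/s

299.76


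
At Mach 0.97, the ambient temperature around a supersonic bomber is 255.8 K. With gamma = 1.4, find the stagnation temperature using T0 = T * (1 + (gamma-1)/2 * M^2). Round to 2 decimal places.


Step 1: (gamma-1)/2 = 0.2
Step 2: M^2 = 0.9409
Step 3: 1 + 0.2 * 0.9409 = 1.18818
Step 4: T0 = 255.8 * 1.18818 = 303.94 K

303.94


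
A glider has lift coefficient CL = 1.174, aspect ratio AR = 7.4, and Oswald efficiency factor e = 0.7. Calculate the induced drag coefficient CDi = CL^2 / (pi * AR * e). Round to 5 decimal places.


Step 1: CL^2 = 1.174^2 = 1.378276
Step 2: pi * AR * e = 3.14159 * 7.4 * 0.7 = 16.27345
Step 3: CDi = 1.378276 / 16.27345 = 0.08469

0.08469


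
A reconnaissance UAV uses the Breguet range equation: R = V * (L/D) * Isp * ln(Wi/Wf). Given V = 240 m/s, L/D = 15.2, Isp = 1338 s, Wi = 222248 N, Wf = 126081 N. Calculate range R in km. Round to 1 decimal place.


Step 1: Coefficient = V * (L/D) * Isp = 240 * 15.2 * 1338 = 4881024.0 m
Step 2: Wi/Wf = 222248 / 126081 = 1.76274
Step 3: ln(1.76274) = 0.566869
Step 4: R = 4881024.0 * 0.566869 = 2766902.7 m = 2766.9 km

2766.9


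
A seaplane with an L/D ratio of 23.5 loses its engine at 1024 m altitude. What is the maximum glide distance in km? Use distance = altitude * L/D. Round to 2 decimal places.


Step 1: Glide distance = altitude * L/D = 1024 * 23.5 = 24064.0 m
Step 2: Convert to km: 24064.0 / 1000 = 24.06 km

24.06


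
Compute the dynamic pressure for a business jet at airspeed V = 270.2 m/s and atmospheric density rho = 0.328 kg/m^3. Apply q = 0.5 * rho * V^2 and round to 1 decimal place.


Step 1: V^2 = 270.2^2 = 73008.04
Step 2: q = 0.5 * 0.328 * 73008.04
Step 3: q = 11973.3 Pa

11973.3


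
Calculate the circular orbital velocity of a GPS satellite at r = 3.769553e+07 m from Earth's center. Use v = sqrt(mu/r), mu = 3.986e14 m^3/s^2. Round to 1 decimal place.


Step 1: mu / r = 3.986e14 / 3.769553e+07 = 10574198.0548
Step 2: v = sqrt(10574198.0548) = 3251.8 m/s

3251.8


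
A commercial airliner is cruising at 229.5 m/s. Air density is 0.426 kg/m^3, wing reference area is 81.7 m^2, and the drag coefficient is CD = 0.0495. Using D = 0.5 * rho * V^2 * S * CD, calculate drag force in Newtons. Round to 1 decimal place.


Step 1: Dynamic pressure q = 0.5 * 0.426 * 229.5^2 = 11218.7632 Pa
Step 2: Drag D = q * S * CD = 11218.7632 * 81.7 * 0.0495
Step 3: D = 45370.4 N

45370.4


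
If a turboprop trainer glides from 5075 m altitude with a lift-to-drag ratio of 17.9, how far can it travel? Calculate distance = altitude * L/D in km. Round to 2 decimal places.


Step 1: Glide distance = altitude * L/D = 5075 * 17.9 = 90842.5 m
Step 2: Convert to km: 90842.5 / 1000 = 90.84 km

90.84


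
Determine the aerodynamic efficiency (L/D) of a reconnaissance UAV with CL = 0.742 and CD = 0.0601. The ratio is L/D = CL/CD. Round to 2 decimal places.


Step 1: L/D = CL / CD = 0.742 / 0.0601
Step 2: L/D = 12.35

12.35


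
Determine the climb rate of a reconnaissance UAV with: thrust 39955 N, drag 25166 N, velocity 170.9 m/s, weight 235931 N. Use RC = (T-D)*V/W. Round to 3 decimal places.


Step 1: Excess thrust = T - D = 39955 - 25166 = 14789 N
Step 2: Excess power = 14789 * 170.9 = 2527440.1 W
Step 3: RC = 2527440.1 / 235931 = 10.713 m/s

10.713


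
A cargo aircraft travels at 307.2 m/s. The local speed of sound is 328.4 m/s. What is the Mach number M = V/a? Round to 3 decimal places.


Step 1: M = V / a = 307.2 / 328.4
Step 2: M = 0.935

0.935


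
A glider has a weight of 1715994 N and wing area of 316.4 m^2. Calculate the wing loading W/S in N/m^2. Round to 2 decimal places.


Step 1: Wing loading = W / S = 1715994 / 316.4
Step 2: Wing loading = 5423.50 N/m^2

5423.50


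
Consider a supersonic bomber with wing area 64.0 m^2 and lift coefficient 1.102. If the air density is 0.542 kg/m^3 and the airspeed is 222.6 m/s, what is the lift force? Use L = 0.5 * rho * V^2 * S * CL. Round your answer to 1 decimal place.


Step 1: Calculate dynamic pressure q = 0.5 * 0.542 * 222.6^2 = 0.5 * 0.542 * 49550.76 = 13428.256 Pa
Step 2: Multiply by wing area and lift coefficient: L = 13428.256 * 64.0 * 1.102
Step 3: L = 859408.3814 * 1.102 = 947068.0 N

947068.0


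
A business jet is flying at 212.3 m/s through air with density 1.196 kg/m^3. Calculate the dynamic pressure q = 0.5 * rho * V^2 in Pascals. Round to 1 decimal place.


Step 1: V^2 = 212.3^2 = 45071.29
Step 2: q = 0.5 * 1.196 * 45071.29
Step 3: q = 26952.6 Pa

26952.6


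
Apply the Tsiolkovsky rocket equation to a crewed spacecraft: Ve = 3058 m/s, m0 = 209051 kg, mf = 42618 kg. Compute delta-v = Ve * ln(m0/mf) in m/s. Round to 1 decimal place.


Step 1: Mass ratio m0/mf = 209051 / 42618 = 4.905228
Step 2: ln(4.905228) = 1.590302
Step 3: delta-v = 3058 * 1.590302 = 4863.1 m/s

4863.1


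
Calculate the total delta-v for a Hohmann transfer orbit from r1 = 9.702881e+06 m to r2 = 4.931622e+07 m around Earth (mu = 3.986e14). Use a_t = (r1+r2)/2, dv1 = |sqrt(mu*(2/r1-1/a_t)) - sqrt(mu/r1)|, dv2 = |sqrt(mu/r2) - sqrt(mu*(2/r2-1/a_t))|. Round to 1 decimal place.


Step 1: Transfer semi-major axis a_t = (9.702881e+06 + 4.931622e+07) / 2 = 2.950955e+07 m
Step 2: v1 (circular at r1) = sqrt(mu/r1) = 6409.41 m/s
Step 3: v_t1 = sqrt(mu*(2/r1 - 1/a_t)) = 8285.75 m/s
Step 4: dv1 = |8285.75 - 6409.41| = 1876.34 m/s
Step 5: v2 (circular at r2) = 2842.98 m/s, v_t2 = 1630.21 m/s
Step 6: dv2 = |2842.98 - 1630.21| = 1212.77 m/s
Step 7: Total delta-v = 1876.34 + 1212.77 = 3089.1 m/s

3089.1


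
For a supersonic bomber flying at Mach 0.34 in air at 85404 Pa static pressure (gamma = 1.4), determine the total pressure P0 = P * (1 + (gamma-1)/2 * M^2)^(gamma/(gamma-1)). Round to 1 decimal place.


Step 1: (gamma-1)/2 * M^2 = 0.2 * 0.1156 = 0.02312
Step 2: 1 + 0.02312 = 1.02312
Step 3: Exponent gamma/(gamma-1) = 3.5
Step 4: P0 = 85404 * 1.02312^3.5 = 92516.9 Pa

92516.9


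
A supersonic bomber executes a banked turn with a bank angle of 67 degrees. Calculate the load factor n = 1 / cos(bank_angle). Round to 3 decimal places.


Step 1: Convert 67 degrees to radians = 1.169371
Step 2: cos(67 deg) = 0.390731
Step 3: n = 1 / 0.390731 = 2.559

2.559


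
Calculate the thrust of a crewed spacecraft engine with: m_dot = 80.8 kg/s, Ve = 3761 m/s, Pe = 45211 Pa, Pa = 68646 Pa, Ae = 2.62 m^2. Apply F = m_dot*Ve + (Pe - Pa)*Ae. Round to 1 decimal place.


Step 1: Momentum thrust = m_dot * Ve = 80.8 * 3761 = 303888.8 N
Step 2: Pressure thrust = (Pe - Pa) * Ae = (45211 - 68646) * 2.62 = -61399.70 N
Step 3: Total thrust F = 303888.8 + -61399.70 = 242489.1 N

242489.1


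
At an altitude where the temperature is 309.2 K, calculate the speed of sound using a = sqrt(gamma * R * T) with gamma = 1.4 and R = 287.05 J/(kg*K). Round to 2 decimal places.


Step 1: gamma * R * T = 1.4 * 287.05 * 309.2 = 124258.204
Step 2: a = sqrt(124258.204) = 352.50 m/s

352.50


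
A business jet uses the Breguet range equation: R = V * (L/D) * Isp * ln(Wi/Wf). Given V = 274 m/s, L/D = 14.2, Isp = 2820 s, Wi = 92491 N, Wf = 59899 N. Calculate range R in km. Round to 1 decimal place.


Step 1: Coefficient = V * (L/D) * Isp = 274 * 14.2 * 2820 = 10972056.0 m
Step 2: Wi/Wf = 92491 / 59899 = 1.544116
Step 3: ln(1.544116) = 0.434452
Step 4: R = 10972056.0 * 0.434452 = 4766826.5 m = 4766.8 km

4766.8


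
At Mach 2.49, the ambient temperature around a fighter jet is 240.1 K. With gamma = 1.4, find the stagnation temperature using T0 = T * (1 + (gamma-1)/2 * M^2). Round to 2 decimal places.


Step 1: (gamma-1)/2 = 0.2
Step 2: M^2 = 6.2001
Step 3: 1 + 0.2 * 6.2001 = 2.24002
Step 4: T0 = 240.1 * 2.24002 = 537.83 K

537.83


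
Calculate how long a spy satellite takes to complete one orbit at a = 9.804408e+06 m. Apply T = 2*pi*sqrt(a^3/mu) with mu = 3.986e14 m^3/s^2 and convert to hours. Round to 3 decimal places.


Step 1: a^3 / mu = 9.424626e+20 / 3.986e14 = 2.364432e+06
Step 2: sqrt(2.364432e+06) = 1537.671 s
Step 3: T = 2*pi * 1537.671 = 9661.47 s
Step 4: T in hours = 9661.47 / 3600 = 2.684 hours

2.684


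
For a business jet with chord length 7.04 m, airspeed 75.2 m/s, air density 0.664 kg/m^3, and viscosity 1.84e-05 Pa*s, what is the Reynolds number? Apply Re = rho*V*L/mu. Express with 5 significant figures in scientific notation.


Step 1: Numerator = rho * V * L = 0.664 * 75.2 * 7.04 = 351.526912
Step 2: Re = 351.526912 / 1.84e-05
Step 3: Re = 1.9105e+07

1.9105e+07


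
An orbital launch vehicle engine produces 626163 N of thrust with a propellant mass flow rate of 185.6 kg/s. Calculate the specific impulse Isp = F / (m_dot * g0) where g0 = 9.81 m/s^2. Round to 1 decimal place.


Step 1: m_dot * g0 = 185.6 * 9.81 = 1820.74
Step 2: Isp = 626163 / 1820.74 = 343.9 s

343.9


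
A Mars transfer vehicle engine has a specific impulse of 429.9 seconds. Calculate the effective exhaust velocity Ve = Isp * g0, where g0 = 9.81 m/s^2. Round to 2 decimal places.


Step 1: Ve = Isp * g0 = 429.9 * 9.81
Step 2: Ve = 4217.32 m/s

4217.32


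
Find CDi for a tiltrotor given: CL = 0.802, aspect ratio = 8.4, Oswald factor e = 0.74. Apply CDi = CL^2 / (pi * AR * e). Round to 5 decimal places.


Step 1: CL^2 = 0.802^2 = 0.643204
Step 2: pi * AR * e = 3.14159 * 8.4 * 0.74 = 19.52814
Step 3: CDi = 0.643204 / 19.52814 = 0.03294

0.03294


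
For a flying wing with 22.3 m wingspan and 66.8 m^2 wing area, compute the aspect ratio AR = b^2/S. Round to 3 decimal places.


Step 1: b^2 = 22.3^2 = 497.29
Step 2: AR = 497.29 / 66.8 = 7.444

7.444


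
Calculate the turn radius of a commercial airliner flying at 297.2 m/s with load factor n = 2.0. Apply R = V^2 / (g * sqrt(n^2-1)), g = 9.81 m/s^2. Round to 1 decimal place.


Step 1: V^2 = 297.2^2 = 88327.84
Step 2: n^2 - 1 = 2.0^2 - 1 = 3.0
Step 3: sqrt(3.0) = 1.732051
Step 4: R = 88327.84 / (9.81 * 1.732051) = 5198.4 m

5198.4


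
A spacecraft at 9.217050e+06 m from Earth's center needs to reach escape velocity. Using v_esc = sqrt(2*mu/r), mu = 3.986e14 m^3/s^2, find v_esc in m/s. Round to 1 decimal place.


Step 1: 2*mu/r = 2 * 3.986e14 / 9.217050e+06 = 86491881.8928
Step 2: v_esc = sqrt(86491881.8928) = 9300.1 m/s

9300.1


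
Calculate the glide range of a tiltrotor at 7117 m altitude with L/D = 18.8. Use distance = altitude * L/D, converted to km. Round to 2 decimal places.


Step 1: Glide distance = altitude * L/D = 7117 * 18.8 = 133799.6 m
Step 2: Convert to km: 133799.6 / 1000 = 133.80 km

133.80


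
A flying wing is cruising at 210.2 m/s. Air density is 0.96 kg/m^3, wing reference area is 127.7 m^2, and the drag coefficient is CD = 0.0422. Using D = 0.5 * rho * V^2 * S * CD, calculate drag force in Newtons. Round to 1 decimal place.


Step 1: Dynamic pressure q = 0.5 * 0.96 * 210.2^2 = 21208.3392 Pa
Step 2: Drag D = q * S * CD = 21208.3392 * 127.7 * 0.0422
Step 3: D = 114290.5 N

114290.5


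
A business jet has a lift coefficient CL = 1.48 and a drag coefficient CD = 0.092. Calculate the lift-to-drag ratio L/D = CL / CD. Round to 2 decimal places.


Step 1: L/D = CL / CD = 1.48 / 0.092
Step 2: L/D = 16.09

16.09


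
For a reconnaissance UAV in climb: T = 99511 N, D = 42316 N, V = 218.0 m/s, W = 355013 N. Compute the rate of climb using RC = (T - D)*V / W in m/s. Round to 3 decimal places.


Step 1: Excess thrust = T - D = 99511 - 42316 = 57195 N
Step 2: Excess power = 57195 * 218.0 = 12468510.0 W
Step 3: RC = 12468510.0 / 355013 = 35.121 m/s

35.121


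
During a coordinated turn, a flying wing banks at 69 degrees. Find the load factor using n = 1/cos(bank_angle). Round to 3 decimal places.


Step 1: Convert 69 degrees to radians = 1.204277
Step 2: cos(69 deg) = 0.358368
Step 3: n = 1 / 0.358368 = 2.790

2.790


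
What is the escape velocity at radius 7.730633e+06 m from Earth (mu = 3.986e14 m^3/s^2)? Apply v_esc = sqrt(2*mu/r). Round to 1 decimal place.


Step 1: 2*mu/r = 2 * 3.986e14 / 7.730633e+06 = 103122215.2183
Step 2: v_esc = sqrt(103122215.2183) = 10154.9 m/s

10154.9


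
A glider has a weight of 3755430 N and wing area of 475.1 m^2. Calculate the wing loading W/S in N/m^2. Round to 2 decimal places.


Step 1: Wing loading = W / S = 3755430 / 475.1
Step 2: Wing loading = 7904.50 N/m^2

7904.50


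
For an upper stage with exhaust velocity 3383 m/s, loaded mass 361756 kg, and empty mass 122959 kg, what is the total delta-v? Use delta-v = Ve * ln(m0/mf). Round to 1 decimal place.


Step 1: Mass ratio m0/mf = 361756 / 122959 = 2.942086
Step 2: ln(2.942086) = 1.079119
Step 3: delta-v = 3383 * 1.079119 = 3650.7 m/s

3650.7


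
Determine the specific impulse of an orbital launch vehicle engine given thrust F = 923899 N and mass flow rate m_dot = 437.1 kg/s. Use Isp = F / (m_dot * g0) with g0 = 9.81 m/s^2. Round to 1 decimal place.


Step 1: m_dot * g0 = 437.1 * 9.81 = 4287.95
Step 2: Isp = 923899 / 4287.95 = 215.5 s

215.5


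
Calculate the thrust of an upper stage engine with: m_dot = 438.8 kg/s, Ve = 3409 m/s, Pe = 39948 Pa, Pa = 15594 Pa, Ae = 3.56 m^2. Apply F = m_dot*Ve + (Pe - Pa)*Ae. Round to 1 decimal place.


Step 1: Momentum thrust = m_dot * Ve = 438.8 * 3409 = 1495869.2 N
Step 2: Pressure thrust = (Pe - Pa) * Ae = (39948 - 15594) * 3.56 = 86700.24 N
Step 3: Total thrust F = 1495869.2 + 86700.24 = 1582569.4 N

1582569.4


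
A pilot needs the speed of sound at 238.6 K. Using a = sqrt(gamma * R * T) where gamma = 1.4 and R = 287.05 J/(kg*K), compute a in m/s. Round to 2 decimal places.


Step 1: gamma * R * T = 1.4 * 287.05 * 238.6 = 95886.182
Step 2: a = sqrt(95886.182) = 309.65 m/s

309.65


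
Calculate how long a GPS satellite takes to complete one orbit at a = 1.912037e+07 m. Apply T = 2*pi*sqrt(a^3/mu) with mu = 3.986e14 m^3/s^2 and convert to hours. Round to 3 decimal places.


Step 1: a^3 / mu = 6.990188e+21 / 3.986e14 = 1.753685e+07
Step 2: sqrt(1.753685e+07) = 4187.7022 s
Step 3: T = 2*pi * 4187.7022 = 26312.11 s
Step 4: T in hours = 26312.11 / 3600 = 7.309 hours

7.309


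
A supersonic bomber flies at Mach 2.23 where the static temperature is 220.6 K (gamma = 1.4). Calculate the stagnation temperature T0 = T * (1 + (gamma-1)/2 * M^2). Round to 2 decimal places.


Step 1: (gamma-1)/2 = 0.2
Step 2: M^2 = 4.9729
Step 3: 1 + 0.2 * 4.9729 = 1.99458
Step 4: T0 = 220.6 * 1.99458 = 440.00 K

440.00


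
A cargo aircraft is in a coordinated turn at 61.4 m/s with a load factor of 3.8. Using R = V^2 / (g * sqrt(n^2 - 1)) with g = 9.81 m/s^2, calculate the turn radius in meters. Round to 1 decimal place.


Step 1: V^2 = 61.4^2 = 3769.96
Step 2: n^2 - 1 = 3.8^2 - 1 = 13.44
Step 3: sqrt(13.44) = 3.666061
Step 4: R = 3769.96 / (9.81 * 3.666061) = 104.8 m

104.8


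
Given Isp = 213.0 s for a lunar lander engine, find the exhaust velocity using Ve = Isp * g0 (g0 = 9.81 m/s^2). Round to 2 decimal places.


Step 1: Ve = Isp * g0 = 213.0 * 9.81
Step 2: Ve = 2089.53 m/s

2089.53


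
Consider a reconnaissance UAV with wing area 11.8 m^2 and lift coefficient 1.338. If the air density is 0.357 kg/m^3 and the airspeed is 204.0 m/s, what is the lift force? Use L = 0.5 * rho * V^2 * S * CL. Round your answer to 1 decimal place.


Step 1: Calculate dynamic pressure q = 0.5 * 0.357 * 204.0^2 = 0.5 * 0.357 * 41616.0 = 7428.456 Pa
Step 2: Multiply by wing area and lift coefficient: L = 7428.456 * 11.8 * 1.338
Step 3: L = 87655.7808 * 1.338 = 117283.4 N

117283.4


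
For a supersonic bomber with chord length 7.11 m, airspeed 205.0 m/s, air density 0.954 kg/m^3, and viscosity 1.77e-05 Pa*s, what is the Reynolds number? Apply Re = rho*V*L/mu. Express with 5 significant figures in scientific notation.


Step 1: Numerator = rho * V * L = 0.954 * 205.0 * 7.11 = 1390.5027
Step 2: Re = 1390.5027 / 1.77e-05
Step 3: Re = 7.8559e+07

7.8559e+07


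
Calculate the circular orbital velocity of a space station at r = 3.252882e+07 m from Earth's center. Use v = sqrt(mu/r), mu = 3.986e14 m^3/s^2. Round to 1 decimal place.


Step 1: mu / r = 3.986e14 / 3.252882e+07 = 12253749.1369
Step 2: v = sqrt(12253749.1369) = 3500.5 m/s

3500.5


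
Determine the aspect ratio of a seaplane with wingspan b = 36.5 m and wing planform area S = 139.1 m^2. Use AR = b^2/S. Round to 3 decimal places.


Step 1: b^2 = 36.5^2 = 1332.25
Step 2: AR = 1332.25 / 139.1 = 9.578

9.578


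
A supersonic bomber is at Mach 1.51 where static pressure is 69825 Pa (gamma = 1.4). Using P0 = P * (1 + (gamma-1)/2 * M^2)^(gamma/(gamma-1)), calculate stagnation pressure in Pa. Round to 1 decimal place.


Step 1: (gamma-1)/2 * M^2 = 0.2 * 2.2801 = 0.45602
Step 2: 1 + 0.45602 = 1.45602
Step 3: Exponent gamma/(gamma-1) = 3.5
Step 4: P0 = 69825 * 1.45602^3.5 = 260073.8 Pa

260073.8


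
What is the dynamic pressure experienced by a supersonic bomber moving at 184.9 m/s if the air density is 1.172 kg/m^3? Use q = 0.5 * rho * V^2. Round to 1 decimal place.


Step 1: V^2 = 184.9^2 = 34188.01
Step 2: q = 0.5 * 1.172 * 34188.01
Step 3: q = 20034.2 Pa

20034.2


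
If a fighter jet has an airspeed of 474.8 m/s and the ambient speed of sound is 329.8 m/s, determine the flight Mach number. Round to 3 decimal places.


Step 1: M = V / a = 474.8 / 329.8
Step 2: M = 1.440

1.440


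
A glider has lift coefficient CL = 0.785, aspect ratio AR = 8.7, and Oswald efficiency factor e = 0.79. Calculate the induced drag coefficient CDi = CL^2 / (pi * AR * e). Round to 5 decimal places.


Step 1: CL^2 = 0.785^2 = 0.616225
Step 2: pi * AR * e = 3.14159 * 8.7 * 0.79 = 21.592166
Step 3: CDi = 0.616225 / 21.592166 = 0.02854

0.02854


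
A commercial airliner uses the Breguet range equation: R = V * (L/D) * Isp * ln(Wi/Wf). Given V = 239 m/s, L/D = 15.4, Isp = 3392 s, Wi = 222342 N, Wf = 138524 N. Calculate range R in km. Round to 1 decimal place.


Step 1: Coefficient = V * (L/D) * Isp = 239 * 15.4 * 3392 = 12484595.2 m
Step 2: Wi/Wf = 222342 / 138524 = 1.605079
Step 3: ln(1.605079) = 0.473173
Step 4: R = 12484595.2 * 0.473173 = 5907375.1 m = 5907.4 km

5907.4


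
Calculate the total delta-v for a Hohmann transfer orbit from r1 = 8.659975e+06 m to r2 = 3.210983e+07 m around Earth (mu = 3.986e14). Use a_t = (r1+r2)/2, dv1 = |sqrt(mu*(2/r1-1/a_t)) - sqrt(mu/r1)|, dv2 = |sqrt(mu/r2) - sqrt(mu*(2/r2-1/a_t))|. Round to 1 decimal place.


Step 1: Transfer semi-major axis a_t = (8.659975e+06 + 3.210983e+07) / 2 = 2.038490e+07 m
Step 2: v1 (circular at r1) = sqrt(mu/r1) = 6784.38 m/s
Step 3: v_t1 = sqrt(mu*(2/r1 - 1/a_t)) = 8514.81 m/s
Step 4: dv1 = |8514.81 - 6784.38| = 1730.43 m/s
Step 5: v2 (circular at r2) = 3523.3 m/s, v_t2 = 2296.43 m/s
Step 6: dv2 = |3523.3 - 2296.43| = 1226.87 m/s
Step 7: Total delta-v = 1730.43 + 1226.87 = 2957.3 m/s

2957.3


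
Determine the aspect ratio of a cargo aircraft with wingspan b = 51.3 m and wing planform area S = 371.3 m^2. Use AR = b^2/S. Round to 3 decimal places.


Step 1: b^2 = 51.3^2 = 2631.69
Step 2: AR = 2631.69 / 371.3 = 7.088

7.088


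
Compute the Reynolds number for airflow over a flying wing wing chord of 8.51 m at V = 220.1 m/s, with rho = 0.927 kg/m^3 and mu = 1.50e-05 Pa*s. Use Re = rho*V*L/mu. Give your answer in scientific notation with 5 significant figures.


Step 1: Numerator = rho * V * L = 0.927 * 220.1 * 8.51 = 1736.318277
Step 2: Re = 1736.318277 / 1.50e-05
Step 3: Re = 1.1575e+08

1.1575e+08


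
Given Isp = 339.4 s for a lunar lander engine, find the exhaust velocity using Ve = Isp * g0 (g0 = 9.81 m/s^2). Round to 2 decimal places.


Step 1: Ve = Isp * g0 = 339.4 * 9.81
Step 2: Ve = 3329.51 m/s

3329.51


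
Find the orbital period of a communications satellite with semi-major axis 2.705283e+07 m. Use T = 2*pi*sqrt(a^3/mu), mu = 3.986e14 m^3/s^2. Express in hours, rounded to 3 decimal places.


Step 1: a^3 / mu = 1.979877e+22 / 3.986e14 = 4.967076e+07
Step 2: sqrt(4.967076e+07) = 7047.7487 s
Step 3: T = 2*pi * 7047.7487 = 44282.31 s
Step 4: T in hours = 44282.31 / 3600 = 12.301 hours

12.301


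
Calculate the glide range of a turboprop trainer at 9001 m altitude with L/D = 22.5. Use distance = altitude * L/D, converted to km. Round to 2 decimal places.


Step 1: Glide distance = altitude * L/D = 9001 * 22.5 = 202522.5 m
Step 2: Convert to km: 202522.5 / 1000 = 202.52 km

202.52


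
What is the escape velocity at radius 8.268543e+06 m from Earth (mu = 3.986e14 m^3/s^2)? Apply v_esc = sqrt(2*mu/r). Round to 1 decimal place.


Step 1: 2*mu/r = 2 * 3.986e14 / 8.268543e+06 = 96413600.3163
Step 2: v_esc = sqrt(96413600.3163) = 9819.0 m/s

9819.0


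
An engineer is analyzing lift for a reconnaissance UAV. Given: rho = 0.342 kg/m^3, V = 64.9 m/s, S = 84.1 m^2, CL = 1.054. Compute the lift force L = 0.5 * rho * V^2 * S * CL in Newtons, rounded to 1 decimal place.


Step 1: Calculate dynamic pressure q = 0.5 * 0.342 * 64.9^2 = 0.5 * 0.342 * 4212.01 = 720.2537 Pa
Step 2: Multiply by wing area and lift coefficient: L = 720.2537 * 84.1 * 1.054
Step 3: L = 60573.337 * 1.054 = 63844.3 N

63844.3


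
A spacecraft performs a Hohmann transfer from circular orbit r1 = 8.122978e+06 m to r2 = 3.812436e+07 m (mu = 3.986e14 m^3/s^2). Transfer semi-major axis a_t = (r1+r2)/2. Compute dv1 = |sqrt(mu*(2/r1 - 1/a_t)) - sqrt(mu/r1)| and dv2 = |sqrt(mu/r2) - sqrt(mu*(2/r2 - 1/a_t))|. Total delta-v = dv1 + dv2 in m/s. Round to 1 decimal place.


Step 1: Transfer semi-major axis a_t = (8.122978e+06 + 3.812436e+07) / 2 = 2.312367e+07 m
Step 2: v1 (circular at r1) = sqrt(mu/r1) = 7005.05 m/s
Step 3: v_t1 = sqrt(mu*(2/r1 - 1/a_t)) = 8994.64 m/s
Step 4: dv1 = |8994.64 - 7005.05| = 1989.6 m/s
Step 5: v2 (circular at r2) = 3233.46 m/s, v_t2 = 1916.45 m/s
Step 6: dv2 = |3233.46 - 1916.45| = 1317.01 m/s
Step 7: Total delta-v = 1989.6 + 1317.01 = 3306.6 m/s

3306.6


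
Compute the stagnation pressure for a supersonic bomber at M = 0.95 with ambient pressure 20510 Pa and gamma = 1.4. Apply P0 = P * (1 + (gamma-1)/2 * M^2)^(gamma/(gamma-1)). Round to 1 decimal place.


Step 1: (gamma-1)/2 * M^2 = 0.2 * 0.9025 = 0.1805
Step 2: 1 + 0.1805 = 1.1805
Step 3: Exponent gamma/(gamma-1) = 3.5
Step 4: P0 = 20510 * 1.1805^3.5 = 36660.4 Pa

36660.4


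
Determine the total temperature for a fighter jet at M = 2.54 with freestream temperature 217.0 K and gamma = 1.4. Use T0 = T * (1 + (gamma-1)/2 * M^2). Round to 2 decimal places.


Step 1: (gamma-1)/2 = 0.2
Step 2: M^2 = 6.4516
Step 3: 1 + 0.2 * 6.4516 = 2.29032
Step 4: T0 = 217.0 * 2.29032 = 497.00 K

497.00


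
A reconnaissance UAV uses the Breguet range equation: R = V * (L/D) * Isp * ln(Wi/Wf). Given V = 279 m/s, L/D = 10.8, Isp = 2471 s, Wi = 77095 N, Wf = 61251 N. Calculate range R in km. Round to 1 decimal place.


Step 1: Coefficient = V * (L/D) * Isp = 279 * 10.8 * 2471 = 7445617.2 m
Step 2: Wi/Wf = 77095 / 61251 = 1.258673
Step 3: ln(1.258673) = 0.230058
Step 4: R = 7445617.2 * 0.230058 = 1712925.7 m = 1712.9 km

1712.9


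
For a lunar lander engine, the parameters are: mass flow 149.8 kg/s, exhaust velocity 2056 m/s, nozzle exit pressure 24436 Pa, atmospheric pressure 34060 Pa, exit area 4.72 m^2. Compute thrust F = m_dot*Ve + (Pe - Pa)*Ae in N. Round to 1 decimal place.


Step 1: Momentum thrust = m_dot * Ve = 149.8 * 2056 = 307988.8 N
Step 2: Pressure thrust = (Pe - Pa) * Ae = (24436 - 34060) * 4.72 = -45425.28 N
Step 3: Total thrust F = 307988.8 + -45425.28 = 262563.5 N

262563.5


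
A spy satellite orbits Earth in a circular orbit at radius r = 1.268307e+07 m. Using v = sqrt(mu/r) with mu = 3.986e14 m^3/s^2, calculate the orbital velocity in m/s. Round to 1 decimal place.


Step 1: mu / r = 3.986e14 / 1.268307e+07 = 31427722.1524
Step 2: v = sqrt(31427722.1524) = 5606.0 m/s

5606.0


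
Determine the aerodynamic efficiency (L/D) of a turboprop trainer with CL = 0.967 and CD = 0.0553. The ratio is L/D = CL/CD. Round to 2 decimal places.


Step 1: L/D = CL / CD = 0.967 / 0.0553
Step 2: L/D = 17.49

17.49


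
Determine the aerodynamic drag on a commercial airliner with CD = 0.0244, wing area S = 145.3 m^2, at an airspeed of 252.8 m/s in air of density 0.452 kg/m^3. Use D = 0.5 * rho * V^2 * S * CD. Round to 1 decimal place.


Step 1: Dynamic pressure q = 0.5 * 0.452 * 252.8^2 = 14443.1718 Pa
Step 2: Drag D = q * S * CD = 14443.1718 * 145.3 * 0.0244
Step 3: D = 51205.7 N

51205.7


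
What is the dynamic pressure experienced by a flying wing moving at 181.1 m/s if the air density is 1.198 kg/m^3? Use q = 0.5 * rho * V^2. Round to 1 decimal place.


Step 1: V^2 = 181.1^2 = 32797.21
Step 2: q = 0.5 * 1.198 * 32797.21
Step 3: q = 19645.5 Pa

19645.5


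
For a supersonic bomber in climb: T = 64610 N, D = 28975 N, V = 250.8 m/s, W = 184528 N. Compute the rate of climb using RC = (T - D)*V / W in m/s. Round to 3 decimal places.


Step 1: Excess thrust = T - D = 64610 - 28975 = 35635 N
Step 2: Excess power = 35635 * 250.8 = 8937258.0 W
Step 3: RC = 8937258.0 / 184528 = 48.433 m/s

48.433


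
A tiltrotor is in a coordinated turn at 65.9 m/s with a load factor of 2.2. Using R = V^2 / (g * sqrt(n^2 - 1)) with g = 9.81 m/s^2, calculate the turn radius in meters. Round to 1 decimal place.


Step 1: V^2 = 65.9^2 = 4342.81
Step 2: n^2 - 1 = 2.2^2 - 1 = 3.84
Step 3: sqrt(3.84) = 1.959592
Step 4: R = 4342.81 / (9.81 * 1.959592) = 225.9 m

225.9


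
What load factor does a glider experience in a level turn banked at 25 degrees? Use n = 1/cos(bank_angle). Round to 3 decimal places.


Step 1: Convert 25 degrees to radians = 0.436332
Step 2: cos(25 deg) = 0.906308
Step 3: n = 1 / 0.906308 = 1.103

1.103


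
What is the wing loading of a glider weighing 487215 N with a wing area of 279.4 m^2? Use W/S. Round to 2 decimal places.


Step 1: Wing loading = W / S = 487215 / 279.4
Step 2: Wing loading = 1743.79 N/m^2

1743.79


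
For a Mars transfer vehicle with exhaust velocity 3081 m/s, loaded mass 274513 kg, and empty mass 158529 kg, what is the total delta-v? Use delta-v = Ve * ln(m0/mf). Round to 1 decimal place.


Step 1: Mass ratio m0/mf = 274513 / 158529 = 1.731626
Step 2: ln(1.731626) = 0.549061
Step 3: delta-v = 3081 * 0.549061 = 1691.7 m/s

1691.7


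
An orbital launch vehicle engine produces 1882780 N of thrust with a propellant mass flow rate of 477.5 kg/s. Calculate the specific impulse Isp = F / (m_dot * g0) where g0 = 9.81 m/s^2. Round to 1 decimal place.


Step 1: m_dot * g0 = 477.5 * 9.81 = 4684.28
Step 2: Isp = 1882780 / 4684.28 = 401.9 s

401.9


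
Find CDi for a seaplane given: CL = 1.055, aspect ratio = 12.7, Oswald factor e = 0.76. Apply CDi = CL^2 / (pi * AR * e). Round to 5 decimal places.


Step 1: CL^2 = 1.055^2 = 1.113025
Step 2: pi * AR * e = 3.14159 * 12.7 * 0.76 = 30.322652
Step 3: CDi = 1.113025 / 30.322652 = 0.03671

0.03671


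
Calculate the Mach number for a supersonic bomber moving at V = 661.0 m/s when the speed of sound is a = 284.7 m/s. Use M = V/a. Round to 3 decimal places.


Step 1: M = V / a = 661.0 / 284.7
Step 2: M = 2.322

2.322


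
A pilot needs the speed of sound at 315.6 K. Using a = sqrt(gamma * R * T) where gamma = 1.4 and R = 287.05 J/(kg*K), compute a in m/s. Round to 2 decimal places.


Step 1: gamma * R * T = 1.4 * 287.05 * 315.6 = 126830.172
Step 2: a = sqrt(126830.172) = 356.13 m/s

356.13


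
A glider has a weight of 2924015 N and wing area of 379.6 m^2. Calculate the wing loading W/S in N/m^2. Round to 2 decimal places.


Step 1: Wing loading = W / S = 2924015 / 379.6
Step 2: Wing loading = 7702.88 N/m^2

7702.88


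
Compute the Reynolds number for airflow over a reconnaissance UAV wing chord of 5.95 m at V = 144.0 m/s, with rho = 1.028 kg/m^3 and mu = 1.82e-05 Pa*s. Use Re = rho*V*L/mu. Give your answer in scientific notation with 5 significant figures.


Step 1: Numerator = rho * V * L = 1.028 * 144.0 * 5.95 = 880.7904
Step 2: Re = 880.7904 / 1.82e-05
Step 3: Re = 4.8395e+07

4.8395e+07


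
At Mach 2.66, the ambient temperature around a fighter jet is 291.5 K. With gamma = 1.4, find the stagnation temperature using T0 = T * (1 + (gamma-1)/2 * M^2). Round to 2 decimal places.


Step 1: (gamma-1)/2 = 0.2
Step 2: M^2 = 7.0756
Step 3: 1 + 0.2 * 7.0756 = 2.41512
Step 4: T0 = 291.5 * 2.41512 = 704.01 K

704.01


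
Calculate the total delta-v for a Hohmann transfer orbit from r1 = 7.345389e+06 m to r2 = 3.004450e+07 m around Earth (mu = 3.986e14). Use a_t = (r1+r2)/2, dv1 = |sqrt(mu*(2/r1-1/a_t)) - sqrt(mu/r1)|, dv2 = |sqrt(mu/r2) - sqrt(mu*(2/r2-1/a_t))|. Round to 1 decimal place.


Step 1: Transfer semi-major axis a_t = (7.345389e+06 + 3.004450e+07) / 2 = 1.869494e+07 m
Step 2: v1 (circular at r1) = sqrt(mu/r1) = 7366.5 m/s
Step 3: v_t1 = sqrt(mu*(2/r1 - 1/a_t)) = 9338.6 m/s
Step 4: dv1 = |9338.6 - 7366.5| = 1972.1 m/s
Step 5: v2 (circular at r2) = 3642.39 m/s, v_t2 = 2283.13 m/s
Step 6: dv2 = |3642.39 - 2283.13| = 1359.25 m/s
Step 7: Total delta-v = 1972.1 + 1359.25 = 3331.3 m/s

3331.3


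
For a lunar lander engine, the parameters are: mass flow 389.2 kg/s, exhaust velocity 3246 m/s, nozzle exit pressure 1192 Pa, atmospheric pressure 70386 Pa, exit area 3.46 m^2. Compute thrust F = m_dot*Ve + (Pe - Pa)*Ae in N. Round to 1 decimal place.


Step 1: Momentum thrust = m_dot * Ve = 389.2 * 3246 = 1263343.2 N
Step 2: Pressure thrust = (Pe - Pa) * Ae = (1192 - 70386) * 3.46 = -239411.24 N
Step 3: Total thrust F = 1263343.2 + -239411.24 = 1023932.0 N

1023932.0


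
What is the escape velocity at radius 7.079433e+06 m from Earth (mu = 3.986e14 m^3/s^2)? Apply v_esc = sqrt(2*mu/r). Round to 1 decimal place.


Step 1: 2*mu/r = 2 * 3.986e14 / 7.079433e+06 = 112607888.2306
Step 2: v_esc = sqrt(112607888.2306) = 10611.7 m/s

10611.7


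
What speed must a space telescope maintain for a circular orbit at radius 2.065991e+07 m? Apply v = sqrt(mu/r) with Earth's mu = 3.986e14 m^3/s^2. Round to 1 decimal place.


Step 1: mu / r = 3.986e14 / 2.065991e+07 = 19293404.4727
Step 2: v = sqrt(19293404.4727) = 4392.4 m/s

4392.4


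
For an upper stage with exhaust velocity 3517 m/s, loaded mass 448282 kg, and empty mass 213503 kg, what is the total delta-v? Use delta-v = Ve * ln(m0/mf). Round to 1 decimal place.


Step 1: Mass ratio m0/mf = 448282 / 213503 = 2.099652
Step 2: ln(2.099652) = 0.741772
Step 3: delta-v = 3517 * 0.741772 = 2608.8 m/s

2608.8


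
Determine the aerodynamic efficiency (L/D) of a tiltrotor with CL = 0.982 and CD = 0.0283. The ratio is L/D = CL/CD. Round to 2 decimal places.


Step 1: L/D = CL / CD = 0.982 / 0.0283
Step 2: L/D = 34.70

34.70


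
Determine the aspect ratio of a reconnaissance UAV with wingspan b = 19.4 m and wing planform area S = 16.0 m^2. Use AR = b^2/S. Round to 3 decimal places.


Step 1: b^2 = 19.4^2 = 376.36
Step 2: AR = 376.36 / 16.0 = 23.523

23.523


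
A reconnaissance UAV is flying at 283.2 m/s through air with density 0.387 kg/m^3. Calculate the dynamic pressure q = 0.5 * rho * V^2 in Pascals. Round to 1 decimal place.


Step 1: V^2 = 283.2^2 = 80202.24
Step 2: q = 0.5 * 0.387 * 80202.24
Step 3: q = 15519.1 Pa

15519.1


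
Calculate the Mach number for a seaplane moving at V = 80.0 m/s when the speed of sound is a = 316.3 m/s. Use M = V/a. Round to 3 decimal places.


Step 1: M = V / a = 80.0 / 316.3
Step 2: M = 0.253

0.253


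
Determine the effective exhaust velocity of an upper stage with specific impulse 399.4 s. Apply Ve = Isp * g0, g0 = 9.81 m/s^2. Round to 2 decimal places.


Step 1: Ve = Isp * g0 = 399.4 * 9.81
Step 2: Ve = 3918.11 m/s

3918.11


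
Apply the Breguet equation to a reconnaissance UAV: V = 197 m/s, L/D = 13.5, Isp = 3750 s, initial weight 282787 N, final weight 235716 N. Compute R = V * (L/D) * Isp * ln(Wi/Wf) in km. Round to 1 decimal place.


Step 1: Coefficient = V * (L/D) * Isp = 197 * 13.5 * 3750 = 9973125.0 m
Step 2: Wi/Wf = 282787 / 235716 = 1.199694
Step 3: ln(1.199694) = 0.182066
Step 4: R = 9973125.0 * 0.182066 = 1815769.7 m = 1815.8 km

1815.8


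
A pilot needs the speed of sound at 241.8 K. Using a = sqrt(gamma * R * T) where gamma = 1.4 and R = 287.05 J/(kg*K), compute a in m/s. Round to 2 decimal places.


Step 1: gamma * R * T = 1.4 * 287.05 * 241.8 = 97172.166
Step 2: a = sqrt(97172.166) = 311.72 m/s

311.72


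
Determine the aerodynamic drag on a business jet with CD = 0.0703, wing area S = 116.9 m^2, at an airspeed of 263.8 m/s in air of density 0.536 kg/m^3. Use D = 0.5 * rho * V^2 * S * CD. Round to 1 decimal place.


Step 1: Dynamic pressure q = 0.5 * 0.536 * 263.8^2 = 18650.2379 Pa
Step 2: Drag D = q * S * CD = 18650.2379 * 116.9 * 0.0703
Step 3: D = 153269.0 N

153269.0


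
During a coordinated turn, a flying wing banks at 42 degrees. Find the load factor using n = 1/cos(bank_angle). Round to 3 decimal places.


Step 1: Convert 42 degrees to radians = 0.733038
Step 2: cos(42 deg) = 0.743145
Step 3: n = 1 / 0.743145 = 1.346

1.346


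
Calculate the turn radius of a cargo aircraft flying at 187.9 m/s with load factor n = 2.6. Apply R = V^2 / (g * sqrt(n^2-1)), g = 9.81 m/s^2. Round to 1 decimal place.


Step 1: V^2 = 187.9^2 = 35306.41
Step 2: n^2 - 1 = 2.6^2 - 1 = 5.76
Step 3: sqrt(5.76) = 2.4
Step 4: R = 35306.41 / (9.81 * 2.4) = 1499.6 m

1499.6
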